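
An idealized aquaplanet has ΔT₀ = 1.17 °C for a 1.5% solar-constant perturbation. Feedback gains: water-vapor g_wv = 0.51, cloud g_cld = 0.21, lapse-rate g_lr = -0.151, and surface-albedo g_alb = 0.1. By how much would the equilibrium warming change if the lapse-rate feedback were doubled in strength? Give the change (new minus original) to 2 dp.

Original: g = 0.669, ΔT = 1.17/(1−0.669) = 3.5347 °C.
With doubled lapse-rate: g' = 0.518, ΔT' = 1.17/(1−0.518) = 2.4274 °C.
Change = 2.4274 − 3.5347 = -1.11 °C.

-1.11 °C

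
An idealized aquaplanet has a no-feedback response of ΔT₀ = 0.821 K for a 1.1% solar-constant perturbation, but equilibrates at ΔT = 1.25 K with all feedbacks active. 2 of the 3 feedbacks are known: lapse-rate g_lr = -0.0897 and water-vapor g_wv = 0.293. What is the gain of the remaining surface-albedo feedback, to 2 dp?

0.14

Amplification A = ΔT/ΔT₀ = 1.25/0.821 = 1.523.
Total gain g = 1 − 1/A = 1 − 1/1.523 = 0.3434.
Known gains sum to -0.0897 + 0.293 = 0.2033.
g_alb = 0.3434 − 0.2033 = 0.14.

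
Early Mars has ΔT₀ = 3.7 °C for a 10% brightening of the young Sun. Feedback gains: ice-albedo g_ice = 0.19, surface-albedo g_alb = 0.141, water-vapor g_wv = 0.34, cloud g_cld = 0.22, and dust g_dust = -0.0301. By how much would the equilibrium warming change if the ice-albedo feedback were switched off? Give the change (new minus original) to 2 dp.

-15.36 °C

Original: g = 0.8609, ΔT = 3.7/(1−0.8609) = 26.5996 °C.
Without ice-albedo: g' = 0.6709, ΔT' = 3.7/(1−0.6709) = 11.2428 °C.
Change = 11.2428 − 26.5996 = -15.36 °C.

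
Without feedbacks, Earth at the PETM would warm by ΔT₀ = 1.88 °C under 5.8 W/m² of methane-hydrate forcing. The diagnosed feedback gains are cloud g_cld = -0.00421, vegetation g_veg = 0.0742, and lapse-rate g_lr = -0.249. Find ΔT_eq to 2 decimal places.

1.59 °C

Total gain g = -0.00421 + 0.0742 − 0.249 = -0.17901.
Amplification A = 1/(1 + 0.17901) = 0.8482.
ΔT = 1.88 × 0.8482 = 1.59 °C.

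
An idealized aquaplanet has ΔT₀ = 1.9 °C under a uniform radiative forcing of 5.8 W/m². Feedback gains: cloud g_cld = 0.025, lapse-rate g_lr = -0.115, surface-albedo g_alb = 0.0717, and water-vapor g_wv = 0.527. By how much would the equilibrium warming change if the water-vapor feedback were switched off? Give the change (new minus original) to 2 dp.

-2.00 °C

Original: g = 0.5087, ΔT = 1.9/(1−0.5087) = 3.8673 °C.
Without water-vapor: g' = -0.0183, ΔT' = 1.9/(1+0.0183) = 1.8659 °C.
Change = 1.8659 − 3.8673 = -2.00 °C.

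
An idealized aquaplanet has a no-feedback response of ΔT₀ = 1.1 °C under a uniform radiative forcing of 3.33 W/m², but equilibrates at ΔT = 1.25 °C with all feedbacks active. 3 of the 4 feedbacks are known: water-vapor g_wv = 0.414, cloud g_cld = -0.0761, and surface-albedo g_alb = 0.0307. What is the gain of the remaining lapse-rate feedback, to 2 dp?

Amplification A = ΔT/ΔT₀ = 1.25/1.1 = 1.136.
Total gain g = 1 − 1/A = 1 − 1/1.136 = 0.1197.
Known gains sum to 0.414 − 0.0761 + 0.0307 = 0.3686.
g_lr = 0.1197 − 0.3686 = -0.25.

-0.25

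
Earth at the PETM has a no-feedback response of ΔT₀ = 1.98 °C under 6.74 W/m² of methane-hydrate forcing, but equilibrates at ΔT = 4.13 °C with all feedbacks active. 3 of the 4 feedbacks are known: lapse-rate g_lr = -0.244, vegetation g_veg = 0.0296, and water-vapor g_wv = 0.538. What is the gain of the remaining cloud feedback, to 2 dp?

0.20

Amplification A = ΔT/ΔT₀ = 4.13/1.98 = 2.086.
Total gain g = 1 − 1/A = 1 − 1/2.086 = 0.5206.
Known gains sum to -0.244 + 0.0296 + 0.538 = 0.3236.
g_cld = 0.5206 − 0.3236 = 0.20.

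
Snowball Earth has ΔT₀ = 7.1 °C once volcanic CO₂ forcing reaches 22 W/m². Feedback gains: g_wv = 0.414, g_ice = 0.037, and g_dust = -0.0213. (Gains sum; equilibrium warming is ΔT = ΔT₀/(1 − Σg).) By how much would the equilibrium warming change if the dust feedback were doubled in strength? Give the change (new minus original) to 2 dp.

Original: g = 0.4297, ΔT = 7.1/(1−0.4297) = 12.4496 °C.
With doubled dust: g' = 0.4084, ΔT' = 7.1/(1−0.4084) = 12.0014 °C.
Change = 12.0014 − 12.4496 = -0.45 °C.

-0.45 °C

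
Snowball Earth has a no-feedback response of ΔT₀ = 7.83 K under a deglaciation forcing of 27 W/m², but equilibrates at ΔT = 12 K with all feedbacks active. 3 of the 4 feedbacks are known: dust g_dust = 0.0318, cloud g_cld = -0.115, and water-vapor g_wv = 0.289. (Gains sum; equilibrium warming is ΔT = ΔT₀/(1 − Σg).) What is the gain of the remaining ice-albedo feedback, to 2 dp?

Amplification A = ΔT/ΔT₀ = 12/7.83 = 1.533.
Total gain g = 1 − 1/A = 1 − 1/1.533 = 0.3477.
Known gains sum to 0.0318 − 0.115 + 0.289 = 0.2058.
g_ice = 0.3477 − 0.2058 = 0.14.

0.14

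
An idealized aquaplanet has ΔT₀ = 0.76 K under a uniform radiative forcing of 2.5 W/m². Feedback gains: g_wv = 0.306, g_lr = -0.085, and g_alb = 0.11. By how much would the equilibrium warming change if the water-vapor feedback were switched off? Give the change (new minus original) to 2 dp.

Original: g = 0.331, ΔT = 0.76/(1−0.331) = 1.1360 K.
Without water-vapor: g' = 0.025, ΔT' = 0.76/(1−0.025) = 0.7795 K.
Change = 0.7795 − 1.1360 = -0.36 K.

-0.36 K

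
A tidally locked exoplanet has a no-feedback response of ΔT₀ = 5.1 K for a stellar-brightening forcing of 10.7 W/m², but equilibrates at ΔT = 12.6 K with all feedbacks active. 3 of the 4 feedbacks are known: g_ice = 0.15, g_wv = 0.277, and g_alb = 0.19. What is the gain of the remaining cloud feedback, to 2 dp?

Amplification A = ΔT/ΔT₀ = 12.6/5.1 = 2.471.
Total gain g = 1 − 1/A = 1 − 1/2.471 = 0.5953.
Known gains sum to 0.15 + 0.277 + 0.19 = 0.617.
g_cld = 0.5953 − 0.617 = -0.02.

-0.02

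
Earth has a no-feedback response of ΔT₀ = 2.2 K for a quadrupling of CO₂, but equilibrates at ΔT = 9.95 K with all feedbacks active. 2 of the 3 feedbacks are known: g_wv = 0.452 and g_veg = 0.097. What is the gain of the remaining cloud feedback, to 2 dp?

Amplification A = ΔT/ΔT₀ = 9.95/2.2 = 4.523.
Total gain g = 1 − 1/A = 1 − 1/4.523 = 0.7789.
Known gains sum to 0.452 + 0.097 = 0.549.
g_cld = 0.7789 − 0.549 = 0.23.

0.23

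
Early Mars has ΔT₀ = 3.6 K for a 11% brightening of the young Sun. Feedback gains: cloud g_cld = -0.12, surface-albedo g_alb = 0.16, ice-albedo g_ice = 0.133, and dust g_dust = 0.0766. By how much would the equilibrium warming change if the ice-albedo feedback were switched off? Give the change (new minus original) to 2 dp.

-0.72 K

Original: g = 0.2496, ΔT = 3.6/(1−0.2496) = 4.7974 K.
Without ice-albedo: g' = 0.1166, ΔT' = 3.6/(1−0.1166) = 4.0752 K.
Change = 4.0752 − 4.7974 = -0.72 K.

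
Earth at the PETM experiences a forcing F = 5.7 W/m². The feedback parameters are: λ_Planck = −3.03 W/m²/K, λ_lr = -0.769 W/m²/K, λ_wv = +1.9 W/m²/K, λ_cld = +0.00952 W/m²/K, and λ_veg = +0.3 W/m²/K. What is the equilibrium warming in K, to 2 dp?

Net feedback parameter λ = (−3.03) + (-0.769) + (+1.9) + (+0.00952) + (+0.3) = -1.58948 W/m²/K.
ΔT = −F/λ = −5.7/(-1.58948) = 3.59 K.

3.59 K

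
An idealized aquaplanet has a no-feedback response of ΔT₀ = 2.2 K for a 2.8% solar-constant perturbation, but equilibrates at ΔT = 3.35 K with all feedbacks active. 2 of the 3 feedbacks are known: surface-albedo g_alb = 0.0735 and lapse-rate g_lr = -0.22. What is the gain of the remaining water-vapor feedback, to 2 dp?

0.49

Amplification A = ΔT/ΔT₀ = 3.35/2.2 = 1.523.
Total gain g = 1 − 1/A = 1 − 1/1.523 = 0.3434.
Known gains sum to 0.0735 − 0.22 = -0.1465.
g_wv = 0.3434 + 0.1465 = 0.49.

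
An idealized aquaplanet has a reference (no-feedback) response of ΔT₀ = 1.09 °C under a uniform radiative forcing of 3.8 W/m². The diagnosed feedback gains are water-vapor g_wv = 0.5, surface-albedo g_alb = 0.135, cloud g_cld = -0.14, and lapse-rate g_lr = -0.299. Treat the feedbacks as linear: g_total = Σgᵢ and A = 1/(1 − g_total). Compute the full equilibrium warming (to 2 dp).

Total gain g = 0.5 + 0.135 − 0.14 − 0.299 = 0.196.
Amplification A = 1/(1 − 0.196) = 1.244.
ΔT = 1.09 × 1.244 = 1.36 °C.

1.36 °C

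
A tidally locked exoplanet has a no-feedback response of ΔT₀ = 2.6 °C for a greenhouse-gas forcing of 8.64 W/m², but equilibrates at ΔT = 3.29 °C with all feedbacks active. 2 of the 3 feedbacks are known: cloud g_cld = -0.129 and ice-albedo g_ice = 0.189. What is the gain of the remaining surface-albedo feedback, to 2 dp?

Amplification A = ΔT/ΔT₀ = 3.29/2.6 = 1.265.
Total gain g = 1 − 1/A = 1 − 1/1.265 = 0.2095.
Known gains sum to -0.129 + 0.189 = 0.06.
g_alb = 0.2095 − 0.06 = 0.15.

0.15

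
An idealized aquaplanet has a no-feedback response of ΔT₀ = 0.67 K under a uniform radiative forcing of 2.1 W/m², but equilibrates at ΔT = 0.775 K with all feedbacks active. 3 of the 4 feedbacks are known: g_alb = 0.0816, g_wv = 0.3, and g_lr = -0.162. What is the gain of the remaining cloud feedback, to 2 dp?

Amplification A = ΔT/ΔT₀ = 0.775/0.67 = 1.157.
Total gain g = 1 − 1/A = 1 − 1/1.157 = 0.1357.
Known gains sum to 0.0816 + 0.3 − 0.162 = 0.2196.
g_cld = 0.1357 − 0.2196 = -0.08.

-0.08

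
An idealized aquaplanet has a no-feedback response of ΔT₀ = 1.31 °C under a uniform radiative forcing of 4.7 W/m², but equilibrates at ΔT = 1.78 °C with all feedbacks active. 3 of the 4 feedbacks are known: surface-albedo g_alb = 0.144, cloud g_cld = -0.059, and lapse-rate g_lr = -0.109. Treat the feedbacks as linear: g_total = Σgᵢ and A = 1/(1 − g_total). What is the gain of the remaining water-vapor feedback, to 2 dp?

Amplification A = ΔT/ΔT₀ = 1.78/1.31 = 1.359.
Total gain g = 1 − 1/A = 1 − 1/1.359 = 0.2642.
Known gains sum to 0.144 − 0.059 − 0.109 = -0.024.
g_wv = 0.2642 + 0.024 = 0.29.

0.29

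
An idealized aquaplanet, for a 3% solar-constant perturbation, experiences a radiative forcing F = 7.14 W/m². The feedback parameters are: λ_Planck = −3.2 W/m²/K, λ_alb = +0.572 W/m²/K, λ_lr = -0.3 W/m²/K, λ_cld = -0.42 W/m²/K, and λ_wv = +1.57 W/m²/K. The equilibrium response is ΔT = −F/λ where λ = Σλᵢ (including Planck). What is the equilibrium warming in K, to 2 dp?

4.02 K

Net feedback parameter λ = (−3.2) + (+0.572) + (-0.3) + (-0.42) + (+1.57) = -1.778 W/m²/K.
ΔT = −F/λ = −7.14/(-1.778) = 4.02 K.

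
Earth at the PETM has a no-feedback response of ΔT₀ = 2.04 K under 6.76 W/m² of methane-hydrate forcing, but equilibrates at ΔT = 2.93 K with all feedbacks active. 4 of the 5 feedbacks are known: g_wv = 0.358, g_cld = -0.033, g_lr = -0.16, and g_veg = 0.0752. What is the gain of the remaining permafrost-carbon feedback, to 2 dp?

Amplification A = ΔT/ΔT₀ = 2.93/2.04 = 1.436.
Total gain g = 1 − 1/A = 1 − 1/1.436 = 0.3036.
Known gains sum to 0.358 − 0.033 − 0.16 + 0.0752 = 0.2402.
g_pf = 0.3036 − 0.2402 = 0.06.

0.06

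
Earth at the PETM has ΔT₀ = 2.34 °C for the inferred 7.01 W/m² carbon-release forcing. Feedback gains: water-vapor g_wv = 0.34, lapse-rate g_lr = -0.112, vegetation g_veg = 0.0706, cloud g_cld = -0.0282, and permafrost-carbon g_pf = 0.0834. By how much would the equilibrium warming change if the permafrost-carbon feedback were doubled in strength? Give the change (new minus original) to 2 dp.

Original: g = 0.3538, ΔT = 2.34/(1−0.3538) = 3.6212 °C.
With doubled permafrost-carbon: g' = 0.4372, ΔT' = 2.34/(1−0.4372) = 4.1578 °C.
Change = 4.1578 − 3.6212 = 0.54 °C.

0.54 °C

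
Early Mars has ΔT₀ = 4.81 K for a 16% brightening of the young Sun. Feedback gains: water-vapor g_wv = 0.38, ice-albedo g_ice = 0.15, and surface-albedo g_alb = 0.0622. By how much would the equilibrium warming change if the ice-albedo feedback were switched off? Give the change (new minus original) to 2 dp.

-3.17 K

Original: g = 0.5922, ΔT = 4.81/(1−0.5922) = 11.7950 K.
Without ice-albedo: g' = 0.4422, ΔT' = 4.81/(1−0.4422) = 8.6232 K.
Change = 8.6232 − 11.7950 = -3.17 K.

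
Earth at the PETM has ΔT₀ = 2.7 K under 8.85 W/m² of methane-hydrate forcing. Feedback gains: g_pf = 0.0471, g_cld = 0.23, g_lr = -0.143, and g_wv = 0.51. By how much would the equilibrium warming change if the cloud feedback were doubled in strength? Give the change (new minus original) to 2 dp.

13.86 K

Original: g = 0.6441, ΔT = 2.7/(1−0.6441) = 7.5864 K.
With doubled cloud: g' = 0.8741, ΔT' = 2.7/(1−0.8741) = 21.4456 K.
Change = 21.4456 − 7.5864 = 13.86 K.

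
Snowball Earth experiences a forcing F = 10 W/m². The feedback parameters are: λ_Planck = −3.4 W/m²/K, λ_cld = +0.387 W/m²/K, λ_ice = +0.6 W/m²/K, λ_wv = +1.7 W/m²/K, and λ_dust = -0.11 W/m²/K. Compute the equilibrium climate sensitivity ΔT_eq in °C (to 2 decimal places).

12.15 °C

Net feedback parameter λ = (−3.4) + (+0.387) + (+0.6) + (+1.7) + (-0.11) = -0.823 W/m²/K.
ΔT = −F/λ = −10/(-0.823) = 12.15 °C.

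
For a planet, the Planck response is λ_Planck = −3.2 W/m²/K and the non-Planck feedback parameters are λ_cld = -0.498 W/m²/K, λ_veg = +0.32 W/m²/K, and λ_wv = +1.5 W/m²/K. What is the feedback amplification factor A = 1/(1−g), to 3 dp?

Convert to gains: g_cld = -0.498/3.2 = -0.1556; g_veg = 0.32/3.2 = 0.1; g_wv = 1.5/3.2 = 0.4688.
Total gain g = 0.4132.
A = 1/(1 − 0.4132) = 1.704.

1.704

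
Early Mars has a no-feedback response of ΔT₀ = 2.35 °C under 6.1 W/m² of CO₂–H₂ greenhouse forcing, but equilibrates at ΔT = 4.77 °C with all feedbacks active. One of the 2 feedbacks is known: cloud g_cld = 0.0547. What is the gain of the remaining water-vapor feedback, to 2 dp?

0.45

Amplification A = ΔT/ΔT₀ = 4.77/2.35 = 2.03.
Total gain g = 1 − 1/A = 1 − 1/2.03 = 0.5074.
The known gain is 0.0547.
g_wv = 0.5074 − 0.0547 = 0.45.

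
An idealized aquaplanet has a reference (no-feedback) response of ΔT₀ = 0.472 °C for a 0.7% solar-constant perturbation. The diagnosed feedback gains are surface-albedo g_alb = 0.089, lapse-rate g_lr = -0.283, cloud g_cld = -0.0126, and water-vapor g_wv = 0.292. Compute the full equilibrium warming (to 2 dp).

Total gain g = 0.089 − 0.283 − 0.0126 + 0.292 = 0.0854.
Amplification A = 1/(1 − 0.0854) = 1.093.
ΔT = 0.472 × 1.093 = 0.52 °C.

0.52 °C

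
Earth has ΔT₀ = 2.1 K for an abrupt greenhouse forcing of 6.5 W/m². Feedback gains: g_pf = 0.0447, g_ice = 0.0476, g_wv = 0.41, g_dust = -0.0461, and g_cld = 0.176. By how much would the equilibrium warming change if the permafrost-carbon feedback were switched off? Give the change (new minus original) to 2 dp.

-0.62 K

Original: g = 0.6322, ΔT = 2.1/(1−0.6322) = 5.7096 K.
Without permafrost-carbon: g' = 0.5875, ΔT' = 2.1/(1−0.5875) = 5.0909 K.
Change = 5.0909 − 5.7096 = -0.62 K.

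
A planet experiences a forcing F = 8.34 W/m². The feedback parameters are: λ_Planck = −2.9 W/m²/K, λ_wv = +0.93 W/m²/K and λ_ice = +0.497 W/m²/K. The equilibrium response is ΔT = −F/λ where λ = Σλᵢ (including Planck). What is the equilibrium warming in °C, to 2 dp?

5.66 °C

Net feedback parameter λ = (−2.9) + (+0.93) + (+0.497) = -1.473 W/m²/K.
ΔT = −F/λ = −8.34/(-1.473) = 5.66 °C.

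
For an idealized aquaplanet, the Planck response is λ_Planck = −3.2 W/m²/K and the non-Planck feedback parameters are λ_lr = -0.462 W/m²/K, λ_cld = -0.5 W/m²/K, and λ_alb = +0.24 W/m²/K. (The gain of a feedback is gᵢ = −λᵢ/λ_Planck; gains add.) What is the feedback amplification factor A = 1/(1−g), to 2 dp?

0.82

Convert to gains: g_lr = -0.462/3.2 = -0.1444; g_cld = -0.5/3.2 = -0.1562; g_alb = 0.24/3.2 = 0.075.
Total gain g = -0.2256.
A = 1/(1 + 0.2256) = 0.82.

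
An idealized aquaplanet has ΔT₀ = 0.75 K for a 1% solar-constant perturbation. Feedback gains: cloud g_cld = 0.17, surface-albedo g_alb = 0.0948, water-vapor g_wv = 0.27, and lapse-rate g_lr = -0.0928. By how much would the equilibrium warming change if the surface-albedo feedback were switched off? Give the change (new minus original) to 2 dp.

Original: g = 0.442, ΔT = 0.75/(1−0.442) = 1.3441 K.
Without surface-albedo: g' = 0.3472, ΔT' = 0.75/(1−0.3472) = 1.1489 K.
Change = 1.1489 − 1.3441 = -0.20 K.

-0.20 K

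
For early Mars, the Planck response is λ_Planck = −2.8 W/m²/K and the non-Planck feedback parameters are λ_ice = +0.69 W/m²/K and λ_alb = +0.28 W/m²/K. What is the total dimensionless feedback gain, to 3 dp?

0.346

Convert to gains: g_ice = 0.69/2.8 = 0.2464; g_alb = 0.28/2.8 = 0.1.
Total gain g = 0.3464.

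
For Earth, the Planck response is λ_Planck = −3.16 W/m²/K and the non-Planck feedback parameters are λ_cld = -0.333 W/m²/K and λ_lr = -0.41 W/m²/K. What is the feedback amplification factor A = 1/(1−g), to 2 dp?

0.81

Convert to gains: g_cld = -0.333/3.16 = -0.1054; g_lr = -0.41/3.16 = -0.1297.
Total gain g = -0.2351.
A = 1/(1 + 0.2351) = 0.81.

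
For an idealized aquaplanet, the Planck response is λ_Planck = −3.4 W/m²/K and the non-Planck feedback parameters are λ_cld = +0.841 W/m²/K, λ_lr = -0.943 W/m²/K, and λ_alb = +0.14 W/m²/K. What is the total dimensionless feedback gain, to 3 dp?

0.011

Convert to gains: g_cld = 0.841/3.4 = 0.2474; g_lr = -0.943/3.4 = -0.2774; g_alb = 0.14/3.4 = 0.04118.
Total gain g = 0.01118.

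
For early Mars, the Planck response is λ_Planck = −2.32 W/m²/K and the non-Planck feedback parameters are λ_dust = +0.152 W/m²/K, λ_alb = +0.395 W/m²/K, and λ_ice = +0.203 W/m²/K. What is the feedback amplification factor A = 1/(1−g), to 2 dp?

Convert to gains: g_dust = 0.152/2.32 = 0.06552; g_alb = 0.395/2.32 = 0.1703; g_ice = 0.203/2.32 = 0.0875.
Total gain g = 0.32332.
A = 1/(1 − 0.32332) = 1.48.

1.48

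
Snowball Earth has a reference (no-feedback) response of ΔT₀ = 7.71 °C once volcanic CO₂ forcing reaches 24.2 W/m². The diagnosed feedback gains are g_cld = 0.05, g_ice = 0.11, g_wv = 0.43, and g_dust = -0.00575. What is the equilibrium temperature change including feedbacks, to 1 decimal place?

Total gain g = 0.05 + 0.11 + 0.43 − 0.00575 = 0.58425.
Amplification A = 1/(1 − 0.58425) = 2.405.
ΔT = 7.71 × 2.405 = 18.5 °C.

18.5 °C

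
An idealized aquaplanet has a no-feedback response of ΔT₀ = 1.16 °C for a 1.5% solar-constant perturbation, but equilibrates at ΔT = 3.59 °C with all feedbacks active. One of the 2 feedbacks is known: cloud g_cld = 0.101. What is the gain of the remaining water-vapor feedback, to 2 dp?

Amplification A = ΔT/ΔT₀ = 3.59/1.16 = 3.095.
Total gain g = 1 − 1/A = 1 − 1/3.095 = 0.6769.
The known gain is 0.101.
g_wv = 0.6769 − 0.101 = 0.58.

0.58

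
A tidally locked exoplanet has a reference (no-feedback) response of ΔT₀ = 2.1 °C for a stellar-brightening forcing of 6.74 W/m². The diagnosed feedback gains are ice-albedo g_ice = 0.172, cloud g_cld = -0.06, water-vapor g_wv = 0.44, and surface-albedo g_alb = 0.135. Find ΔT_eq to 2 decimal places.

Total gain g = 0.172 − 0.06 + 0.44 + 0.135 = 0.687.
Amplification A = 1/(1 − 0.687) = 3.195.
ΔT = 2.1 × 3.195 = 6.71 °C.

6.71 °C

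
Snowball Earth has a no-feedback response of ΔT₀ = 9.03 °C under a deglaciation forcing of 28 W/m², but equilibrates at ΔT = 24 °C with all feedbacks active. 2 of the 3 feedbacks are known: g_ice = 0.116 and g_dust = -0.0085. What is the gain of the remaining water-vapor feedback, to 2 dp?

Amplification A = ΔT/ΔT₀ = 24/9.03 = 2.658.
Total gain g = 1 − 1/A = 1 − 1/2.658 = 0.6238.
Known gains sum to 0.116 − 0.0085 = 0.1075.
g_wv = 0.6238 − 0.1075 = 0.52.

0.52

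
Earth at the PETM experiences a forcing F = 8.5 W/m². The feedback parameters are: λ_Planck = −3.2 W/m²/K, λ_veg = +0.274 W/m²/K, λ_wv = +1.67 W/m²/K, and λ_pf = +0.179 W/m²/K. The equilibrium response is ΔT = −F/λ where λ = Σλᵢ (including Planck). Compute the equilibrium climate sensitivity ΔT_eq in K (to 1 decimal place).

Net feedback parameter λ = (−3.2) + (+0.274) + (+1.67) + (+0.179) = -1.077 W/m²/K.
ΔT = −F/λ = −8.5/(-1.077) = 7.9 K.

7.9 K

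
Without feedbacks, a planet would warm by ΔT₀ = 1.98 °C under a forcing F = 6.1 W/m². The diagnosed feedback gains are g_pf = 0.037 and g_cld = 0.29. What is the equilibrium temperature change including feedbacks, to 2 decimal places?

2.94 °C

Total gain g = 0.037 + 0.29 = 0.327.
Amplification A = 1/(1 − 0.327) = 1.486.
ΔT = 1.98 × 1.486 = 2.94 °C.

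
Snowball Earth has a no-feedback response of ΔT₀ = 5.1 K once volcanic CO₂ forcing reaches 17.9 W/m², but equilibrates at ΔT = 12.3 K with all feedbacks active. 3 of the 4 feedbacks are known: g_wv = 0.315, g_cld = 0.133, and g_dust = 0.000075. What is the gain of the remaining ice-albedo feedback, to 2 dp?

Amplification A = ΔT/ΔT₀ = 12.3/5.1 = 2.412.
Total gain g = 1 − 1/A = 1 − 1/2.412 = 0.5854.
Known gains sum to 0.315 + 0.133 + 0.000075 = 0.448075.
g_ice = 0.5854 − 0.448075 = 0.14.

0.14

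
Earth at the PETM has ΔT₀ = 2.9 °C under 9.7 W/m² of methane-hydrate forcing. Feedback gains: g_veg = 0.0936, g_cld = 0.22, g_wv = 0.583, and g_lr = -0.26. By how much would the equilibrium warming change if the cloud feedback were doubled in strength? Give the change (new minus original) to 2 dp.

12.24 °C

Original: g = 0.6366, ΔT = 2.9/(1−0.6366) = 7.9802 °C.
With doubled cloud: g' = 0.8566, ΔT' = 2.9/(1−0.8566) = 20.2232 °C.
Change = 20.2232 − 7.9802 = 12.24 °C.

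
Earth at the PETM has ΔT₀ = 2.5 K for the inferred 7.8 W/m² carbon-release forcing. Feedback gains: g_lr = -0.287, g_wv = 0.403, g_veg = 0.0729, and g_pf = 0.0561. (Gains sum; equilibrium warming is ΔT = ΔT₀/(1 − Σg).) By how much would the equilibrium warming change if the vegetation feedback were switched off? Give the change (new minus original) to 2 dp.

Original: g = 0.245, ΔT = 2.5/(1−0.245) = 3.3113 K.
Without vegetation: g' = 0.1721, ΔT' = 2.5/(1−0.1721) = 3.0197 K.
Change = 3.0197 − 3.3113 = -0.29 K.

-0.29 K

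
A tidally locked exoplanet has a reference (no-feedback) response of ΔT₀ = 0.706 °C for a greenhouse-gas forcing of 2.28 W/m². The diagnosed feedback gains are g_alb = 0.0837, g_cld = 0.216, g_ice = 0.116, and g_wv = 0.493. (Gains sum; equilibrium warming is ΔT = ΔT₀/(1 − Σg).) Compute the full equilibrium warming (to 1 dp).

7.7 °C

Total gain g = 0.0837 + 0.216 + 0.116 + 0.493 = 0.9087.
Amplification A = 1/(1 − 0.9087) = 10.95.
ΔT = 0.706 × 10.95 = 7.7 °C.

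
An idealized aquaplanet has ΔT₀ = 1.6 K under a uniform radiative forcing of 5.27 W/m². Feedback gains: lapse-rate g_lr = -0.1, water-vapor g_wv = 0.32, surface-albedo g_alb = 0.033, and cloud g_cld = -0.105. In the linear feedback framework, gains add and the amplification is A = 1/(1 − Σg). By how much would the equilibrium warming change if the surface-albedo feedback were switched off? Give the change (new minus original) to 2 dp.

-0.07 K

Original: g = 0.148, ΔT = 1.6/(1−0.148) = 1.8779 K.
Without surface-albedo: g' = 0.115, ΔT' = 1.6/(1−0.115) = 1.8079 K.
Change = 1.8079 − 1.8779 = -0.07 K.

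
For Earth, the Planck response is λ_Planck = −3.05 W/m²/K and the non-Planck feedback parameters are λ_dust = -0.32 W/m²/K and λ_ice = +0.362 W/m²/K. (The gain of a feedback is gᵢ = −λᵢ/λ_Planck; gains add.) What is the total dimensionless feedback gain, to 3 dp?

0.014

Convert to gains: g_dust = -0.32/3.05 = -0.1049; g_ice = 0.362/3.05 = 0.1187.
Total gain g = 0.0138.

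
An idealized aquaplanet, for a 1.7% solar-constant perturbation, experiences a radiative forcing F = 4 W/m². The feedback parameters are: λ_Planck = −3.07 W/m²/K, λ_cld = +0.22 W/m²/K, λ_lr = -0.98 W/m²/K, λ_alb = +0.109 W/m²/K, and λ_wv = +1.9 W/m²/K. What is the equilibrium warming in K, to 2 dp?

Net feedback parameter λ = (−3.07) + (+0.22) + (-0.98) + (+0.109) + (+1.9) = -1.821 W/m²/K.
ΔT = −F/λ = −4/(-1.821) = 2.20 K.

2.20 K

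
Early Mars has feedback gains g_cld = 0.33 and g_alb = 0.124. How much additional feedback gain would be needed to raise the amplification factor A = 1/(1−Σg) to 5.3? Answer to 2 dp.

0.36

Current total gain = 0.454.
Target gain for A = 5.3: g* = 1 − 1/5.3 = 0.8113.
Additional gain needed = 0.8113 − 0.454 = 0.36.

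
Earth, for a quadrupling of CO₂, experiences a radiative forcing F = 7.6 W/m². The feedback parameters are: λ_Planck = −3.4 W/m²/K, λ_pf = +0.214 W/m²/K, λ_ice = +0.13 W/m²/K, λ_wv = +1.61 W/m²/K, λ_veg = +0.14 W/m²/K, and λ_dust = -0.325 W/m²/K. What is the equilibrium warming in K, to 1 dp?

4.7 K

Net feedback parameter λ = (−3.4) + (+0.214) + (+0.13) + (+1.61) + (+0.14) + (-0.325) = -1.631 W/m²/K.
ΔT = −F/λ = −7.6/(-1.631) = 4.7 K.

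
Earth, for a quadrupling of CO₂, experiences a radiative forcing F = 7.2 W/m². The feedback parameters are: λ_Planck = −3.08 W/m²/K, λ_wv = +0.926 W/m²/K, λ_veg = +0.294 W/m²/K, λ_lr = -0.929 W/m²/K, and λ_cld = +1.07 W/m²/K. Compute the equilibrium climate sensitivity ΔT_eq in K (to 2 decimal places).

4.19 K

Net feedback parameter λ = (−3.08) + (+0.926) + (+0.294) + (-0.929) + (+1.07) = -1.719 W/m²/K.
ΔT = −F/λ = −7.2/(-1.719) = 4.19 K.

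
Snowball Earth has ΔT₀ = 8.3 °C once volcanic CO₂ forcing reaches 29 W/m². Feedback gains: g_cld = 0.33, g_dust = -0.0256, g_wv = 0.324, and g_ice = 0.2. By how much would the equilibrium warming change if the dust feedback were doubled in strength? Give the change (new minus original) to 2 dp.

Original: g = 0.8284, ΔT = 8.3/(1−0.8284) = 48.3683 °C.
With doubled dust: g' = 0.8028, ΔT' = 8.3/(1−0.8028) = 42.0892 °C.
Change = 42.0892 − 48.3683 = -6.28 °C.

-6.28 °C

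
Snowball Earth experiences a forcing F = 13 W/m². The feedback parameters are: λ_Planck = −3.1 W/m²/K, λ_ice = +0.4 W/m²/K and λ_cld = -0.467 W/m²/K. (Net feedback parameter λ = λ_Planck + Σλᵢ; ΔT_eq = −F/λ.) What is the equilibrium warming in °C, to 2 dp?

4.10 °C

Net feedback parameter λ = (−3.1) + (+0.4) + (-0.467) = -3.167 W/m²/K.
ΔT = −F/λ = −13/(-3.167) = 4.10 °C.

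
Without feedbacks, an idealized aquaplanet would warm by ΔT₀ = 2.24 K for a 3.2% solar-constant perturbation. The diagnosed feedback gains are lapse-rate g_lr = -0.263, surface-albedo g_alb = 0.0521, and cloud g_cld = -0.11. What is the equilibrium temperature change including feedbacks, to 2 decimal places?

1.70 K

Total gain g = -0.263 + 0.0521 − 0.11 = -0.3209.
Amplification A = 1/(1 + 0.3209) = 0.7571.
ΔT = 2.24 × 0.7571 = 1.70 K.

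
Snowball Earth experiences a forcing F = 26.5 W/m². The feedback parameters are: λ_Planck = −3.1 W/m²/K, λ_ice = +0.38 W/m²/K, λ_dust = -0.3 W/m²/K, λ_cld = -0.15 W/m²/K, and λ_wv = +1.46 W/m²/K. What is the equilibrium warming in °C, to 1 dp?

15.5 °C

Net feedback parameter λ = (−3.1) + (+0.38) + (-0.3) + (-0.15) + (+1.46) = -1.71 W/m²/K.
ΔT = −F/λ = −26.5/(-1.71) = 15.5 °C.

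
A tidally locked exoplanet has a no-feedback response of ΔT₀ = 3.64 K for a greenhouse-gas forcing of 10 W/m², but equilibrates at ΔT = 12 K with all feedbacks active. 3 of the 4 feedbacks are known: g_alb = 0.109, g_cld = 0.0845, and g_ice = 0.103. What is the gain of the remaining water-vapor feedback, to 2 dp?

Amplification A = ΔT/ΔT₀ = 12/3.64 = 3.297.
Total gain g = 1 − 1/A = 1 − 1/3.297 = 0.6967.
Known gains sum to 0.109 + 0.0845 + 0.103 = 0.2965.
g_wv = 0.6967 − 0.2965 = 0.40.

0.40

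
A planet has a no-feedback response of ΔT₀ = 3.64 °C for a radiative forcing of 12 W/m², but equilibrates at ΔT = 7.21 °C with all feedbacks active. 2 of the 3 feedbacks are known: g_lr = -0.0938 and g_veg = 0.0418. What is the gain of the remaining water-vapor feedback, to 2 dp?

Amplification A = ΔT/ΔT₀ = 7.21/3.64 = 1.981.
Total gain g = 1 − 1/A = 1 − 1/1.981 = 0.4952.
Known gains sum to -0.0938 + 0.0418 = -0.052.
g_wv = 0.4952 + 0.052 = 0.55.

0.55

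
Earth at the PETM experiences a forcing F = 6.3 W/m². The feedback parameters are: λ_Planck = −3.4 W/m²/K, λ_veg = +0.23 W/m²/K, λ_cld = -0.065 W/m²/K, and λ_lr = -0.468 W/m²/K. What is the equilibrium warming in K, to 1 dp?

Net feedback parameter λ = (−3.4) + (+0.23) + (-0.065) + (-0.468) = -3.703 W/m²/K.
ΔT = −F/λ = −6.3/(-3.703) = 1.7 K.

1.7 K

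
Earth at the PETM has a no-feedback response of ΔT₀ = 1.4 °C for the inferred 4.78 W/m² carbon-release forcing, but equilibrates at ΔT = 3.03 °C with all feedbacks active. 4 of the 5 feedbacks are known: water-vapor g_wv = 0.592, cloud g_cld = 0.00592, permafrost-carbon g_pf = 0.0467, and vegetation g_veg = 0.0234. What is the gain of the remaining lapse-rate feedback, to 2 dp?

-0.13

Amplification A = ΔT/ΔT₀ = 3.03/1.4 = 2.164.
Total gain g = 1 − 1/A = 1 − 1/2.164 = 0.5379.
Known gains sum to 0.592 + 0.00592 + 0.0467 + 0.0234 = 0.66802.
g_lr = 0.5379 − 0.66802 = -0.13.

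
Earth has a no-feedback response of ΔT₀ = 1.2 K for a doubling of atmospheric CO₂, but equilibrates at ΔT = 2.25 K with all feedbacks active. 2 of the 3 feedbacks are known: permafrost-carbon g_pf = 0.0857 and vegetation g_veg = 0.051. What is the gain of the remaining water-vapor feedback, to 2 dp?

0.33

Amplification A = ΔT/ΔT₀ = 2.25/1.2 = 1.875.
Total gain g = 1 − 1/A = 1 − 1/1.875 = 0.4667.
Known gains sum to 0.0857 + 0.051 = 0.1367.
g_wv = 0.4667 − 0.1367 = 0.33.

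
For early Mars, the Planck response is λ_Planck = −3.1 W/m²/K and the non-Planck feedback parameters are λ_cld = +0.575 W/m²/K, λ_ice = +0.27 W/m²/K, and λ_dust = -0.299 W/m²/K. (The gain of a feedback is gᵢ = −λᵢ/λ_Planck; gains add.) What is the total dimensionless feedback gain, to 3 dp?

Convert to gains: g_cld = 0.575/3.1 = 0.1855; g_ice = 0.27/3.1 = 0.0871; g_dust = -0.299/3.1 = -0.09645.
Total gain g = 0.17615.

0.176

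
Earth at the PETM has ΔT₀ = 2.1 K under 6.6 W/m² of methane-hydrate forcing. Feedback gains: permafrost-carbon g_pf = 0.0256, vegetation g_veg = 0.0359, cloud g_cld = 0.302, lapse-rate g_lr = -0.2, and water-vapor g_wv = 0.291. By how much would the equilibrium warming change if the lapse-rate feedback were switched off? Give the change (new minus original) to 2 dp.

2.23 K

Original: g = 0.4545, ΔT = 2.1/(1−0.4545) = 3.8497 K.
Without lapse-rate: g' = 0.6545, ΔT' = 2.1/(1−0.6545) = 6.0781 K.
Change = 6.0781 − 3.8497 = 2.23 K.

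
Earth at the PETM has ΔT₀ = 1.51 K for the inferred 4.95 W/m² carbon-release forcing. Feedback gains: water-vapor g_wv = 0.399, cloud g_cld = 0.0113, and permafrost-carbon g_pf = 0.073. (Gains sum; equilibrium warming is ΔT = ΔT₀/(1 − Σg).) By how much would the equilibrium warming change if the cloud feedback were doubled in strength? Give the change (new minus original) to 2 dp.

0.07 K

Original: g = 0.4833, ΔT = 1.51/(1−0.4833) = 2.9224 K.
With doubled cloud: g' = 0.4946, ΔT' = 1.51/(1−0.4946) = 2.9877 K.
Change = 2.9877 − 2.9224 = 0.07 K.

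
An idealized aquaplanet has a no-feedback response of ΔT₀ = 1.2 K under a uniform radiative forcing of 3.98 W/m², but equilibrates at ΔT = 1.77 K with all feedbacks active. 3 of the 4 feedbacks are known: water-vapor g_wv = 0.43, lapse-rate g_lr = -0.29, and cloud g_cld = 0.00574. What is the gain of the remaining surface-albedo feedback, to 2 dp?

0.18

Amplification A = ΔT/ΔT₀ = 1.77/1.2 = 1.475.
Total gain g = 1 − 1/A = 1 − 1/1.475 = 0.322.
Known gains sum to 0.43 − 0.29 + 0.00574 = 0.14574.
g_alb = 0.322 − 0.14574 = 0.18.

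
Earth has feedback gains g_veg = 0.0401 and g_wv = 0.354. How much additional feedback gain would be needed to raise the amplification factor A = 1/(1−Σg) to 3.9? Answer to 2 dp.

0.35

Current total gain = 0.3941.
Target gain for A = 3.9: g* = 1 − 1/3.9 = 0.7436.
Additional gain needed = 0.7436 − 0.3941 = 0.35.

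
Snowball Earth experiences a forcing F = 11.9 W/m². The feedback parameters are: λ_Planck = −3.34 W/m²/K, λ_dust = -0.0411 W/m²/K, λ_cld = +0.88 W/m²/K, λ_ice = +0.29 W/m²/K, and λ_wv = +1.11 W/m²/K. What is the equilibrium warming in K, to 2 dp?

10.81 K

Net feedback parameter λ = (−3.34) + (-0.0411) + (+0.88) + (+0.29) + (+1.11) = -1.1011 W/m²/K.
ΔT = −F/λ = −11.9/(-1.1011) = 10.81 K.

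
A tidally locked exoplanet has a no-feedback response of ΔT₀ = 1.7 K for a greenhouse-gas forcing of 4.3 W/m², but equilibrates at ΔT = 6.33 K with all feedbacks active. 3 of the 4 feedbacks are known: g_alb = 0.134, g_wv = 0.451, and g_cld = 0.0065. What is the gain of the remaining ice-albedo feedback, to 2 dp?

0.14

Amplification A = ΔT/ΔT₀ = 6.33/1.7 = 3.724.
Total gain g = 1 − 1/A = 1 − 1/3.724 = 0.7315.
Known gains sum to 0.134 + 0.451 + 0.0065 = 0.5915.
g_ice = 0.7315 − 0.5915 = 0.14.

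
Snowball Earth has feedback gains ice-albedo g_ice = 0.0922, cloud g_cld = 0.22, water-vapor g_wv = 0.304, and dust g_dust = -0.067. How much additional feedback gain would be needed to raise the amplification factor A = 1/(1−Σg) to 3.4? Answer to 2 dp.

0.16

Current total gain = 0.5492.
Target gain for A = 3.4: g* = 1 − 1/3.4 = 0.7059.
Additional gain needed = 0.7059 − 0.5492 = 0.16.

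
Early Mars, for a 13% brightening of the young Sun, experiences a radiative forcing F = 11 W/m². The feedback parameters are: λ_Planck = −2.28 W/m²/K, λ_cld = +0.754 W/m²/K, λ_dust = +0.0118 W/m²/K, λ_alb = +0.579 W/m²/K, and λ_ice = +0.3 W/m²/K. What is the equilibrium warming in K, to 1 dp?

Net feedback parameter λ = (−2.28) + (+0.754) + (+0.0118) + (+0.579) + (+0.3) = -0.6352 W/m²/K.
ΔT = −F/λ = −11/(-0.6352) = 17.3 K.

17.3 K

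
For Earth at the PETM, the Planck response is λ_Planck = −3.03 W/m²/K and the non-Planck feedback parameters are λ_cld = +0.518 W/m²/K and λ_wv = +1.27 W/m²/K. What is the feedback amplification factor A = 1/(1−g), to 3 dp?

2.440

Convert to gains: g_cld = 0.518/3.03 = 0.171; g_wv = 1.27/3.03 = 0.4191.
Total gain g = 0.5901.
A = 1/(1 − 0.5901) = 2.440.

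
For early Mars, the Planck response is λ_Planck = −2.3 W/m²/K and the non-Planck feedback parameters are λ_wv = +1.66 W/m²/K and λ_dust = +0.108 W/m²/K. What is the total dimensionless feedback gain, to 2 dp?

Convert to gains: g_wv = 1.66/2.3 = 0.7217; g_dust = 0.108/2.3 = 0.04696.
Total gain g = 0.76866.

0.77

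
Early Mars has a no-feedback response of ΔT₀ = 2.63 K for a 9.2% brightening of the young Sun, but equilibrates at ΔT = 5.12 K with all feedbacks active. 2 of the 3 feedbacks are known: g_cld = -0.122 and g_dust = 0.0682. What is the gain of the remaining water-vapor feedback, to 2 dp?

Amplification A = ΔT/ΔT₀ = 5.12/2.63 = 1.947.
Total gain g = 1 − 1/A = 1 − 1/1.947 = 0.4864.
Known gains sum to -0.122 + 0.0682 = -0.0538.
g_wv = 0.4864 + 0.0538 = 0.54.

0.54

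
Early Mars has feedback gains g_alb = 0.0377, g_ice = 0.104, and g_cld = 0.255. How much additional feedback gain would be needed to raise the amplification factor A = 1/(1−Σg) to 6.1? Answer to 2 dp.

Current total gain = 0.3967.
Target gain for A = 6.1: g* = 1 − 1/6.1 = 0.8361.
Additional gain needed = 0.8361 − 0.3967 = 0.44.

0.44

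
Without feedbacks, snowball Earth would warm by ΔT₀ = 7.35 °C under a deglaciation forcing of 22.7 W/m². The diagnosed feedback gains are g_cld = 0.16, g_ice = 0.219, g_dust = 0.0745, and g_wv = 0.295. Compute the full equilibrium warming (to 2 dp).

Total gain g = 0.16 + 0.219 + 0.0745 + 0.295 = 0.7485.
Amplification A = 1/(1 − 0.7485) = 3.976.
ΔT = 7.35 × 3.976 = 29.22 °C.

29.22 °C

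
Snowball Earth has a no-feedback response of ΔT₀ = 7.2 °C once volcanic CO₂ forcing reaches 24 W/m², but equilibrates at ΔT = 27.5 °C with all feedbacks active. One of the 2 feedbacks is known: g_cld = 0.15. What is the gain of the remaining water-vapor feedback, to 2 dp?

0.59

Amplification A = ΔT/ΔT₀ = 27.5/7.2 = 3.819.
Total gain g = 1 − 1/A = 1 − 1/3.819 = 0.7382.
The known gain is 0.15.
g_wv = 0.7382 − 0.15 = 0.59.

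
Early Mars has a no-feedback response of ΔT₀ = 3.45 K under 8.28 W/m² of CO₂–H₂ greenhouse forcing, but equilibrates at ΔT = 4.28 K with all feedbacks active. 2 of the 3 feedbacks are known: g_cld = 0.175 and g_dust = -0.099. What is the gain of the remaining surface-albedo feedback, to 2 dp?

0.12

Amplification A = ΔT/ΔT₀ = 4.28/3.45 = 1.241.
Total gain g = 1 − 1/A = 1 − 1/1.241 = 0.1942.
Known gains sum to 0.175 − 0.099 = 0.076.
g_alb = 0.1942 − 0.076 = 0.12.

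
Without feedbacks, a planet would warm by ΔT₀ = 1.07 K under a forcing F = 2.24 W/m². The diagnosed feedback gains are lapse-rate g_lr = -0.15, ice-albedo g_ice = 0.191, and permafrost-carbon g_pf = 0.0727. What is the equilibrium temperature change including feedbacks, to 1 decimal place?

1.2 K

Total gain g = -0.15 + 0.191 + 0.0727 = 0.1137.
Amplification A = 1/(1 − 0.1137) = 1.128.
ΔT = 1.07 × 1.128 = 1.2 K.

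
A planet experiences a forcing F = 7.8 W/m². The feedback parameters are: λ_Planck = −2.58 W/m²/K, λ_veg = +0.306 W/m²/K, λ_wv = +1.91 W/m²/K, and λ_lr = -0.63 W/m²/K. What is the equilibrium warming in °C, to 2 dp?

Net feedback parameter λ = (−2.58) + (+0.306) + (+1.91) + (-0.63) = -0.994 W/m²/K.
ΔT = −F/λ = −7.8/(-0.994) = 7.85 °C.

7.85 °C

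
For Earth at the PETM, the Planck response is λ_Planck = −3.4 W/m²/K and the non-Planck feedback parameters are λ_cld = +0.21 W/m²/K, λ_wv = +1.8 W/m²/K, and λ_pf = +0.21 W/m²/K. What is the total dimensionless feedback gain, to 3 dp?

0.653

Convert to gains: g_cld = 0.21/3.4 = 0.06176; g_wv = 1.8/3.4 = 0.5294; g_pf = 0.21/3.4 = 0.06176.
Total gain g = 0.65292.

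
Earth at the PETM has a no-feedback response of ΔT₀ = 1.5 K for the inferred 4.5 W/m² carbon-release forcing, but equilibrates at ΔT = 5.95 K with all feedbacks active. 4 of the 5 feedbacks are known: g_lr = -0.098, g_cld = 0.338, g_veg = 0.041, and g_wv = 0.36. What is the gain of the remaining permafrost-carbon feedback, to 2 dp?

0.11

Amplification A = ΔT/ΔT₀ = 5.95/1.5 = 3.967.
Total gain g = 1 − 1/A = 1 − 1/3.967 = 0.7479.
Known gains sum to -0.098 + 0.338 + 0.041 + 0.36 = 0.641.
g_pf = 0.7479 − 0.641 = 0.11.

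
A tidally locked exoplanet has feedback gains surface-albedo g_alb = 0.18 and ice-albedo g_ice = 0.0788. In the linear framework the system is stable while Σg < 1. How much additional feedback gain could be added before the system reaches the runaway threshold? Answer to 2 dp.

0.74

Current total gain = 0.18 + 0.0788 = 0.2588.
Margin to runaway = 1 − 0.2588 = 0.74.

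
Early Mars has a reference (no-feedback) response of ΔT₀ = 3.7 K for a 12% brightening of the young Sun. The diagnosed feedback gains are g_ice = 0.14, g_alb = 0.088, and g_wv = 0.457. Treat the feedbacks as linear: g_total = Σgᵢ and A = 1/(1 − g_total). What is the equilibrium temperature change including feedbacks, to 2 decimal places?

11.75 K

Total gain g = 0.14 + 0.088 + 0.457 = 0.685.
Amplification A = 1/(1 − 0.685) = 3.175.
ΔT = 3.7 × 3.175 = 11.75 K.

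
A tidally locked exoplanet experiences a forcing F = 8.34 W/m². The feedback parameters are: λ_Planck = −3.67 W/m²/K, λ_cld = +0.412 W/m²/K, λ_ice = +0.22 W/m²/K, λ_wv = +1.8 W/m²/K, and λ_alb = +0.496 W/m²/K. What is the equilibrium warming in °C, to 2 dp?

Net feedback parameter λ = (−3.67) + (+0.412) + (+0.22) + (+1.8) + (+0.496) = -0.742 W/m²/K.
ΔT = −F/λ = −8.34/(-0.742) = 11.24 °C.

11.24 °C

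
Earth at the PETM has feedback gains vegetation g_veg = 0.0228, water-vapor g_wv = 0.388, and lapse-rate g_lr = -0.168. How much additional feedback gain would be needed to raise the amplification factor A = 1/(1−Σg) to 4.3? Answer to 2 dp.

0.52

Current total gain = 0.2428.
Target gain for A = 4.3: g* = 1 − 1/4.3 = 0.7674.
Additional gain needed = 0.7674 − 0.2428 = 0.52.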